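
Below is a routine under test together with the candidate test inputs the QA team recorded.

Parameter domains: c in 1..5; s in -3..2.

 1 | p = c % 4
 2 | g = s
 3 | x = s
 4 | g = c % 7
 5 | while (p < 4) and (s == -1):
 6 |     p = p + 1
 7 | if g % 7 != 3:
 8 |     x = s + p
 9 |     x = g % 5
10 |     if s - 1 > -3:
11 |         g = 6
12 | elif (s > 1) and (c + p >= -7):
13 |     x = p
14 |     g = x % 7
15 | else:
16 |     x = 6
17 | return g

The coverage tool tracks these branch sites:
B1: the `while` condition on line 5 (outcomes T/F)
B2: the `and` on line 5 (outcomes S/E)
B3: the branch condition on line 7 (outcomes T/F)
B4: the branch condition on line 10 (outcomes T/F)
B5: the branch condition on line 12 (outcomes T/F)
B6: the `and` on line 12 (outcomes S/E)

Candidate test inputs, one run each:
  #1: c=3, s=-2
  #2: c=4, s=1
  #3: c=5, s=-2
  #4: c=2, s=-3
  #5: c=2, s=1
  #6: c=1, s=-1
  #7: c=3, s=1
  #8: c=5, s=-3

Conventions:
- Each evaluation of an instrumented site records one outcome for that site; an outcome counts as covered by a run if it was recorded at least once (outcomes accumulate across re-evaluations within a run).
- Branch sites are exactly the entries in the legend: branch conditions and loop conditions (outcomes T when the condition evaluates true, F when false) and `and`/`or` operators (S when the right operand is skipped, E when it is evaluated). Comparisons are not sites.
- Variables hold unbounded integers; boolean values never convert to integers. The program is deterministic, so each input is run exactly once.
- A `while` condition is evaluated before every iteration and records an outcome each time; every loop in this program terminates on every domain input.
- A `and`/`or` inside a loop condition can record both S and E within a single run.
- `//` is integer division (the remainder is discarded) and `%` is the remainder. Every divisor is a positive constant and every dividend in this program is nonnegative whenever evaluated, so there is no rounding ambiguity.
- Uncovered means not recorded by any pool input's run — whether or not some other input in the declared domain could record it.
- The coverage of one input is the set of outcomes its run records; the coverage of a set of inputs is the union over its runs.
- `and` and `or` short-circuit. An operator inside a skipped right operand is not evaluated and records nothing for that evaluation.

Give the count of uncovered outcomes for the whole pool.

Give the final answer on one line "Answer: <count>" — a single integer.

test 1 (c=3, s=-2) hits B1=F, B2=E, B3=F, B5=F, B6=S
test 2 (c=4, s=1) hits B1=F, B2=E, B3=T, B4=T
test 3 (c=5, s=-2) hits B1=F, B2=E, B3=T, B4=F
test 4 (c=2, s=-3) hits B1=F, B2=E, B3=T, B4=F
test 5 (c=2, s=1) hits B1=F, B2=E, B3=T, B4=T
test 6 (c=1, s=-1) hits B1=T, B1=F, B2=S, B2=E, B3=T, B4=T
test 7 (c=3, s=1) hits B1=F, B2=E, B3=F, B5=F, B6=S
test 8 (c=5, s=-3) hits B1=F, B2=E, B3=T, B4=F
union over the pool: B1=T, B1=F, B2=S, B2=E, B3=T, B3=F, B4=T, B4=F, B5=F, B6=S
uncovered (2 of 12): B5=T, B6=E

Answer: 2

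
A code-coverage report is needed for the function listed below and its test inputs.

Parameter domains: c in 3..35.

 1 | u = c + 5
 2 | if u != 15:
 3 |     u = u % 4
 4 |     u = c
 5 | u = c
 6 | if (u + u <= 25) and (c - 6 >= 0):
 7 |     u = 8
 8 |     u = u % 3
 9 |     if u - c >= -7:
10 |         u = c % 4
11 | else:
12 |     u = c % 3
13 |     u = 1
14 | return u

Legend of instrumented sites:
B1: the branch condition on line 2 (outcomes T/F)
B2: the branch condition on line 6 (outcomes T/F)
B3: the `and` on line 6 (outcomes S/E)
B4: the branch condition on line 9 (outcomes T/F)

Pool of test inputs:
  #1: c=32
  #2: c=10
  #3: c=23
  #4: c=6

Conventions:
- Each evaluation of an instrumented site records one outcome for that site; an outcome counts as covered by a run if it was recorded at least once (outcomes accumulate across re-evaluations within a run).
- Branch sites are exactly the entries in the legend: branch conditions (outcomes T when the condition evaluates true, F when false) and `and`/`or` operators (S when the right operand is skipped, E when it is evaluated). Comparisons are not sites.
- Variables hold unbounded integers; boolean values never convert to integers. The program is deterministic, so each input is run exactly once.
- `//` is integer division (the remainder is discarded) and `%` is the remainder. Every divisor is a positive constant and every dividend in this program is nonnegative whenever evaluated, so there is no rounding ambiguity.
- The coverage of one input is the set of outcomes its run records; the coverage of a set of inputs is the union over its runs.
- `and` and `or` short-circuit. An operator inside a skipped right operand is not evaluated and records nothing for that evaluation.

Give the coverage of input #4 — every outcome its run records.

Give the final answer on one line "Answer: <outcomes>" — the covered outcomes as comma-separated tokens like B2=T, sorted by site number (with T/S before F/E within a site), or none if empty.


Running input #4 (c=6), event by event:
  B1->T, B3->E, B2->T, B4->T
deduplicating events, the covered set is: B1=T, B2=T, B3=E, B4=T
Answer: B1=T, B2=T, B3=E, B4=T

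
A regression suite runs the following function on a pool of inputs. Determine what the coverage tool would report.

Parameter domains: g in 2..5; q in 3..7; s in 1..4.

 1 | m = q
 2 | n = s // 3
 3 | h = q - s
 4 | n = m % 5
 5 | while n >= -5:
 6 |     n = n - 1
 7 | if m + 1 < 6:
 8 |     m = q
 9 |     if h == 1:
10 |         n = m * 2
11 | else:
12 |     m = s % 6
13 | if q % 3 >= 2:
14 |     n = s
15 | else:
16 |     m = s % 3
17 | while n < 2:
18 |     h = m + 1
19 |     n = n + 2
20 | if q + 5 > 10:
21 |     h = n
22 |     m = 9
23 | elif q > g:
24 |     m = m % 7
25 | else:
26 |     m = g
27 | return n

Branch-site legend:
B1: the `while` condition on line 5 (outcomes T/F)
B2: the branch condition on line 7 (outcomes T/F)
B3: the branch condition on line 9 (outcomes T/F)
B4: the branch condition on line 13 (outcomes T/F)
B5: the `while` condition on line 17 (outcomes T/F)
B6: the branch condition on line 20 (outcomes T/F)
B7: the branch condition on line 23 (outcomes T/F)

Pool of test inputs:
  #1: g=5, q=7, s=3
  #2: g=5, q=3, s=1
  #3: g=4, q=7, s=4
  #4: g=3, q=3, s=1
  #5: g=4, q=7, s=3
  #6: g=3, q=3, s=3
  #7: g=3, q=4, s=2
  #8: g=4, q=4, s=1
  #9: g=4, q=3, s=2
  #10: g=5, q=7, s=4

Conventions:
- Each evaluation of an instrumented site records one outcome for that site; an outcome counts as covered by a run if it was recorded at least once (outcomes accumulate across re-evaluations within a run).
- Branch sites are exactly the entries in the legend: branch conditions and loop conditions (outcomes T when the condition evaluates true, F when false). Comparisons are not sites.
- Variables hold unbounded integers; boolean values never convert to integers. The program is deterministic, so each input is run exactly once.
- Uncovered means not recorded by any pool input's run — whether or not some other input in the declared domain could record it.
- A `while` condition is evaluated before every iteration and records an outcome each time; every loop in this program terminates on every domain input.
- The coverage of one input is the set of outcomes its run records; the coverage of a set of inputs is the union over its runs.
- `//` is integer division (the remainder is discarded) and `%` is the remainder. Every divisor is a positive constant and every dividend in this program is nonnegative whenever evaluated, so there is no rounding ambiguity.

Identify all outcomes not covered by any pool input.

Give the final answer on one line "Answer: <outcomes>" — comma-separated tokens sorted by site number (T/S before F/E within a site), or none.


run #1 (g=5, q=7, s=3) runs B1->T, B1->T, B1->T, B1->T, B1->T, B1->T, B1->T, B1->T, B1->F, B2->F, B4->F, B5->T, B5->T, B5->T, ...; records B1=T, B1=F, B2=F, B4=F, B5=T, B5=F, B6=T
run #2 (g=5, q=3, s=1) runs B1->T, B1->T, B1->T, B1->T, B1->T, B1->T, B1->T, B1->T, B1->T, B1->F, B2->T, B3->F, B4->F, B5->T, ...; records B1=T, B1=F, B2=T, B3=F, B4=F, B5=T, B5=F, B6=F, B7=F
run #3 (g=4, q=7, s=4) runs B1->T, B1->T, B1->T, B1->T, B1->T, B1->T, B1->T, B1->T, B1->F, B2->F, B4->F, B5->T, B5->T, B5->T, ...; records B1=T, B1=F, B2=F, B4=F, B5=T, B5=F, B6=T
run #4 (g=3, q=3, s=1) runs B1->T, B1->T, B1->T, B1->T, B1->T, B1->T, B1->T, B1->T, B1->T, B1->F, B2->T, B3->F, B4->F, B5->T, ...; records B1=T, B1=F, B2=T, B3=F, B4=F, B5=T, B5=F, B6=F, B7=F
run #5 (g=4, q=7, s=3) runs B1->T, B1->T, B1->T, B1->T, B1->T, B1->T, B1->T, B1->T, B1->F, B2->F, B4->F, B5->T, B5->T, B5->T, ...; records B1=T, B1=F, B2=F, B4=F, B5=T, B5=F, B6=T
run #6 (g=3, q=3, s=3) runs B1->T, B1->T, B1->T, B1->T, B1->T, B1->T, B1->T, B1->T, B1->T, B1->F, B2->T, B3->F, B4->F, B5->T, ...; records B1=T, B1=F, B2=T, B3=F, B4=F, B5=T, B5=F, B6=F, B7=F
run #7 (g=3, q=4, s=2) runs B1->T, B1->T, B1->T, B1->T, B1->T, B1->T, B1->T, B1->T, B1->T, B1->T, B1->F, B2->T, B3->F, B4->F, ...; records B1=T, B1=F, B2=T, B3=F, B4=F, B5=T, B5=F, B6=F, B7=T
run #8 (g=4, q=4, s=1) runs B1->T, B1->T, B1->T, B1->T, B1->T, B1->T, B1->T, B1->T, B1->T, B1->T, B1->F, B2->T, B3->F, B4->F, ...; records B1=T, B1=F, B2=T, B3=F, B4=F, B5=T, B5=F, B6=F, B7=F
run #9 (g=4, q=3, s=2) runs B1->T, B1->T, B1->T, B1->T, B1->T, B1->T, B1->T, B1->T, B1->T, B1->F, B2->T, B3->T, B4->F, B5->F, ...; records B1=T, B1=F, B2=T, B3=T, B4=F, B5=F, B6=F, B7=F
run #10 (g=5, q=7, s=4) runs B1->T, B1->T, B1->T, B1->T, B1->T, B1->T, B1->T, B1->T, B1->F, B2->F, B4->F, B5->T, B5->T, B5->T, ...; records B1=T, B1=F, B2=F, B4=F, B5=T, B5=F, B6=T
union over the pool: B1=T, B1=F, B2=T, B2=F, B3=T, B3=F, B4=F, B5=T, B5=F, B6=T, B6=F, B7=T, B7=F
uncovered (1 of 14): B4=T
Answer: B4=T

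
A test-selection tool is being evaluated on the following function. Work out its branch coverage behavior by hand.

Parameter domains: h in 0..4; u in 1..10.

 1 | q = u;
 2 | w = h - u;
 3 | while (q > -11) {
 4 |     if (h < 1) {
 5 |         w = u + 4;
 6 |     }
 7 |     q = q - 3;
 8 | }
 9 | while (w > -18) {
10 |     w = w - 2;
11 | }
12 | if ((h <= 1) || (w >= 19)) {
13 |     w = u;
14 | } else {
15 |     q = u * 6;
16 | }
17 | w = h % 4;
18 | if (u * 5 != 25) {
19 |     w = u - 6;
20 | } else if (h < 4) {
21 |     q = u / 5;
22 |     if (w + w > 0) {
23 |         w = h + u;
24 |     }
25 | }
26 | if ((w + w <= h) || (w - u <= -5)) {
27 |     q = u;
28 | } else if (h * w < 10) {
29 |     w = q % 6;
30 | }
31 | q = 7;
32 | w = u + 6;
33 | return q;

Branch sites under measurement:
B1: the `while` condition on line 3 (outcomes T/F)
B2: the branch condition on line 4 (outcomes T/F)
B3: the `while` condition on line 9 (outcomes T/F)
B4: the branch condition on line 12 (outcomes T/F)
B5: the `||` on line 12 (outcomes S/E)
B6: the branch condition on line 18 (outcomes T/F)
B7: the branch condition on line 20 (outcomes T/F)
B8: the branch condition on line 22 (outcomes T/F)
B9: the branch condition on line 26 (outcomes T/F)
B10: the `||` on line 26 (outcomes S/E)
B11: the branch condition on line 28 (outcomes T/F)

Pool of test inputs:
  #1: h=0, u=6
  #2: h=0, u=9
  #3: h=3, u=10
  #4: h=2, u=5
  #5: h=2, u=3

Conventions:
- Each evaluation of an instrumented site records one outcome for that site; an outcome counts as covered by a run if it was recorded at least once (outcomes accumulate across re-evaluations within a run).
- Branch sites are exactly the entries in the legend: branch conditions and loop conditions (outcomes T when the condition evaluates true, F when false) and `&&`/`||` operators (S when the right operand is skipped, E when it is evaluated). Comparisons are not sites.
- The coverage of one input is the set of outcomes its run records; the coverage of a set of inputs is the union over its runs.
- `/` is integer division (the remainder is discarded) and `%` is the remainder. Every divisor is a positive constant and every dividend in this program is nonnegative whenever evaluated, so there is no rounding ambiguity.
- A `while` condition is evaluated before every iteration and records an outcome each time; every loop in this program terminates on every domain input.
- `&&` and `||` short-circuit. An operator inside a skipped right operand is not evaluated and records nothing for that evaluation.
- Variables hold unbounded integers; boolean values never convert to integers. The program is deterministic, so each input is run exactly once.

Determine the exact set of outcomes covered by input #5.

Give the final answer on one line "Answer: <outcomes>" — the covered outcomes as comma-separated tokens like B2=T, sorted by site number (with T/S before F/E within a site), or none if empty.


Simulating input #5 (h=2, u=3) step by step:
  B1->T, B2->F, B1->T, B2->F, B1->T, B2->F, B1->T, B2->F, B1->T, B2->F
  B1->F, B3->T, B3->T, B3->T, B3->T, B3->T, B3->T, B3->T, B3->T, B3->T
  B3->F, B5->E, B4->F, B6->T, B10->S, B9->T
distinct outcomes covered: B1=T, B1=F, B2=F, B3=T, B3=F, B4=F, B5=E, B6=T, B9=T, B10=S
Answer: B1=T, B1=F, B2=F, B3=T, B3=F, B4=F, B5=E, B6=T, B9=T, B10=S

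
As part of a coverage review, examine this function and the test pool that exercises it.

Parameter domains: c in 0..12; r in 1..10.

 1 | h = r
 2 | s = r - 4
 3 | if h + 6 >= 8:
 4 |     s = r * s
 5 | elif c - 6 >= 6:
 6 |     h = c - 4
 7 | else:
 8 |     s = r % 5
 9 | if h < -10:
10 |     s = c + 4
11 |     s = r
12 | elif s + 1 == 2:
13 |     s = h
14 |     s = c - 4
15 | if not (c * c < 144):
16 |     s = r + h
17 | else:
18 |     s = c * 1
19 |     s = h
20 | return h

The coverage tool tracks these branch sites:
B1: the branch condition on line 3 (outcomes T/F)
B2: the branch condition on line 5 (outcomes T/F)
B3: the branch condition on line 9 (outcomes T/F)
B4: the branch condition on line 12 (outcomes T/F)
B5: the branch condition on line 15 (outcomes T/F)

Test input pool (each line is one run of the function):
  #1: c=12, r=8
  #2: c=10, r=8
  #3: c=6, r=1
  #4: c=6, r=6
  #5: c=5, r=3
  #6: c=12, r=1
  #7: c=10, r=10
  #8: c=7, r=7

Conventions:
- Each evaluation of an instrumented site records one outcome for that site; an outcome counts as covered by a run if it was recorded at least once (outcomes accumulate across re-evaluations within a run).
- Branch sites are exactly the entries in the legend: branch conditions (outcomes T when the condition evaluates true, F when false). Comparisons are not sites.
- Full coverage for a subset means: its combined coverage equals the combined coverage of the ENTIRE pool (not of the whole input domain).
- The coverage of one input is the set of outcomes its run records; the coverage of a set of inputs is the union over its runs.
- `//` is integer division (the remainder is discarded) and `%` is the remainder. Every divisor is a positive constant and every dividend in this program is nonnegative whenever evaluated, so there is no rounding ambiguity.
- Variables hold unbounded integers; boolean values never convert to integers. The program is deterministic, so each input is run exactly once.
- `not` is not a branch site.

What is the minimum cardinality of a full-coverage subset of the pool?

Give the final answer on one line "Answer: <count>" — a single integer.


input #1, c=12, r=8: events B1->T, B3->F, B4->F, B5->T; outcomes B1=T, B3=F, B4=F, B5=T
input #2, c=10, r=8: events B1->T, B3->F, B4->F, B5->F; outcomes B1=T, B3=F, B4=F, B5=F
input #3, c=6, r=1: events B1->F, B2->F, B3->F, B4->T, B5->F; outcomes B1=F, B2=F, B3=F, B4=T, B5=F
input #4, c=6, r=6: events B1->T, B3->F, B4->F, B5->F; outcomes B1=T, B3=F, B4=F, B5=F
input #5, c=5, r=3: events B1->T, B3->F, B4->F, B5->F; outcomes B1=T, B3=F, B4=F, B5=F
input #6, c=12, r=1: events B1->F, B2->T, B3->F, B4->F, B5->T; outcomes B1=F, B2=T, B3=F, B4=F, B5=T
input #7, c=10, r=10: events B1->T, B3->F, B4->F, B5->F; outcomes B1=T, B3=F, B4=F, B5=F
input #8, c=7, r=7: events B1->T, B3->F, B4->F, B5->F; outcomes B1=T, B3=F, B4=F, B5=F
union over all inputs: B1=T, B1=F, B2=T, B2=F, B3=F, B4=T, B4=F, B5=T, B5=F (9 outcomes)
checked all size-1 subsets: none covers 9 outcomes (max 5/9)
checked all size-2 subsets: none covers 9 outcomes (max 8/9)
at size 3, {1, 3, 6} reaches all 9 outcomes; every lexicographically earlier size-3 subset fails
Answer: 3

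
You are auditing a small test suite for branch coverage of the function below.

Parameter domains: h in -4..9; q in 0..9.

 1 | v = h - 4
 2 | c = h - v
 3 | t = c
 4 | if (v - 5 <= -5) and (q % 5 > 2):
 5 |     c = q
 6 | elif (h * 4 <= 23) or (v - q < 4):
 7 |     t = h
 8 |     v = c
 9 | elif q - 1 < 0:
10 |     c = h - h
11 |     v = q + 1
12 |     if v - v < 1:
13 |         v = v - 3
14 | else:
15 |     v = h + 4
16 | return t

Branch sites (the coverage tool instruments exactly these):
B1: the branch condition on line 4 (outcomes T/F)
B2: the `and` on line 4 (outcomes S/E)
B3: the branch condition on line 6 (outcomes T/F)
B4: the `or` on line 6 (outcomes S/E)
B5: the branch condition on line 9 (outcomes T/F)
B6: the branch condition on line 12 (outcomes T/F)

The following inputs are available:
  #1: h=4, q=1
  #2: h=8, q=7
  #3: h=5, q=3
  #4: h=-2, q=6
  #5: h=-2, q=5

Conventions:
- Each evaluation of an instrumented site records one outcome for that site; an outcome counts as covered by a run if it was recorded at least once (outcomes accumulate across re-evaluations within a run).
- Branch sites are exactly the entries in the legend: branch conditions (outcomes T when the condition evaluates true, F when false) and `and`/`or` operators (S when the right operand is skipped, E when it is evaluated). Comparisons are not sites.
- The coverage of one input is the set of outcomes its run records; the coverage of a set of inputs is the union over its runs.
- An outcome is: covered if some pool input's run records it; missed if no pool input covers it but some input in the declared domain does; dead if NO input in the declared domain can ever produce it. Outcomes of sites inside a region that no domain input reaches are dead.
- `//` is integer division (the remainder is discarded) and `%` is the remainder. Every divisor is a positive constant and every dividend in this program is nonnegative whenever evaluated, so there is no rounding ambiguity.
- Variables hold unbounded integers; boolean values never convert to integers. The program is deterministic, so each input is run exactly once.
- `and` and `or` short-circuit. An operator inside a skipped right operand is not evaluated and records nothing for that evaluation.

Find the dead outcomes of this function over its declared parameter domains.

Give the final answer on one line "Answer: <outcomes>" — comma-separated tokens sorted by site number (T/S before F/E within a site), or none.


running all 140 domain inputs and tallying outcomes:
  B6=F: never recorded by any domain input -> dead
  reachable outcomes have witnesses, e.g. B1=T (e.g. h=-4, q=3), B1=F (e.g. h=-4, q=0), B2=S (e.g. h=5, q=0), B2=E (e.g. h=-4, q=0)
Answer: B6=F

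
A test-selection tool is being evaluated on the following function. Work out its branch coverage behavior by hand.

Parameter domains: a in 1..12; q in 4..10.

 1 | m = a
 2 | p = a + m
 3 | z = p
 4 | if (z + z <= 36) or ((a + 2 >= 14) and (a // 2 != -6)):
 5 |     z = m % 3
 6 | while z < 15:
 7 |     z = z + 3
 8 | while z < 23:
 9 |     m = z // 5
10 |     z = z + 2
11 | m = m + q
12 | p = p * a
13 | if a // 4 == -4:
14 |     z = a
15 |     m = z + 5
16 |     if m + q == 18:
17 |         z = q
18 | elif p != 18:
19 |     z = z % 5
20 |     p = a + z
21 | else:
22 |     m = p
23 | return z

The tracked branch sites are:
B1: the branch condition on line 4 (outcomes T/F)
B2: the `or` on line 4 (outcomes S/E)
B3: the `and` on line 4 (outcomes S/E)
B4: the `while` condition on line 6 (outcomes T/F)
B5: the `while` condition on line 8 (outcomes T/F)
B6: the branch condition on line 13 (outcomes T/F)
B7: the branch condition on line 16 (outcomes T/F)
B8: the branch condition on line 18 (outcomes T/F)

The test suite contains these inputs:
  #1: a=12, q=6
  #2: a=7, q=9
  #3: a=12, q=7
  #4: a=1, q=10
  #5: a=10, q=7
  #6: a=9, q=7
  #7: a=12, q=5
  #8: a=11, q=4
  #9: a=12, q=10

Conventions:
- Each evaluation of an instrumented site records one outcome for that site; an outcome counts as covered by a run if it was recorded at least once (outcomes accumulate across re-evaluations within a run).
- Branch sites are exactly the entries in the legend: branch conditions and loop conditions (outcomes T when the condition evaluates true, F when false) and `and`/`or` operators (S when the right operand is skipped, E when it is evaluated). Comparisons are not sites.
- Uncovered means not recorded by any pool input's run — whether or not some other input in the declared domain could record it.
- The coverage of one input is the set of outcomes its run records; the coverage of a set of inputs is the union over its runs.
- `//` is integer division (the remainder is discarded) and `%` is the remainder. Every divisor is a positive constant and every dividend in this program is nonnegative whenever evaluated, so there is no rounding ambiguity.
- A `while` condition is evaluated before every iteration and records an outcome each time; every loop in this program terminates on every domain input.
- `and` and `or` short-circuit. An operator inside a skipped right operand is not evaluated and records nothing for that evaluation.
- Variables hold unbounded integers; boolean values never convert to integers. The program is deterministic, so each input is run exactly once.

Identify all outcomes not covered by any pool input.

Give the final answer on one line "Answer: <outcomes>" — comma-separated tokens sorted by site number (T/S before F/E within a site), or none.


run #1 (a=12, q=6) records B1=T, B2=E, B3=E, B4=T, B4=F, B5=T, B5=F, B6=F, B8=T
run #2 (a=7, q=9) records B1=T, B2=S, B4=T, B4=F, B5=T, B5=F, B6=F, B8=T
run #3 (a=12, q=7) records B1=T, B2=E, B3=E, B4=T, B4=F, B5=T, B5=F, B6=F, B8=T
run #4 (a=1, q=10) records B1=T, B2=S, B4=T, B4=F, B5=T, B5=F, B6=F, B8=T
run #5 (a=10, q=7) records B1=F, B2=E, B3=S, B4=F, B5=T, B5=F, B6=F, B8=T
run #6 (a=9, q=7) records B1=T, B2=S, B4=T, B4=F, B5=T, B5=F, B6=F, B8=T
run #7 (a=12, q=5) records B1=T, B2=E, B3=E, B4=T, B4=F, B5=T, B5=F, B6=F, B8=T
run #8 (a=11, q=4) records B1=F, B2=E, B3=S, B4=F, B5=T, B5=F, B6=F, B8=T
run #9 (a=12, q=10) records B1=T, B2=E, B3=E, B4=T, B4=F, B5=T, B5=F, B6=F, B8=T
union over the pool: B1=T, B1=F, B2=S, B2=E, B3=S, B3=E, B4=T, B4=F, B5=T, B5=F, B6=F, B8=T
uncovered (4 of 16): B6=T, B7=T, B7=F, B8=F
Answer: B6=T, B7=T, B7=F, B8=F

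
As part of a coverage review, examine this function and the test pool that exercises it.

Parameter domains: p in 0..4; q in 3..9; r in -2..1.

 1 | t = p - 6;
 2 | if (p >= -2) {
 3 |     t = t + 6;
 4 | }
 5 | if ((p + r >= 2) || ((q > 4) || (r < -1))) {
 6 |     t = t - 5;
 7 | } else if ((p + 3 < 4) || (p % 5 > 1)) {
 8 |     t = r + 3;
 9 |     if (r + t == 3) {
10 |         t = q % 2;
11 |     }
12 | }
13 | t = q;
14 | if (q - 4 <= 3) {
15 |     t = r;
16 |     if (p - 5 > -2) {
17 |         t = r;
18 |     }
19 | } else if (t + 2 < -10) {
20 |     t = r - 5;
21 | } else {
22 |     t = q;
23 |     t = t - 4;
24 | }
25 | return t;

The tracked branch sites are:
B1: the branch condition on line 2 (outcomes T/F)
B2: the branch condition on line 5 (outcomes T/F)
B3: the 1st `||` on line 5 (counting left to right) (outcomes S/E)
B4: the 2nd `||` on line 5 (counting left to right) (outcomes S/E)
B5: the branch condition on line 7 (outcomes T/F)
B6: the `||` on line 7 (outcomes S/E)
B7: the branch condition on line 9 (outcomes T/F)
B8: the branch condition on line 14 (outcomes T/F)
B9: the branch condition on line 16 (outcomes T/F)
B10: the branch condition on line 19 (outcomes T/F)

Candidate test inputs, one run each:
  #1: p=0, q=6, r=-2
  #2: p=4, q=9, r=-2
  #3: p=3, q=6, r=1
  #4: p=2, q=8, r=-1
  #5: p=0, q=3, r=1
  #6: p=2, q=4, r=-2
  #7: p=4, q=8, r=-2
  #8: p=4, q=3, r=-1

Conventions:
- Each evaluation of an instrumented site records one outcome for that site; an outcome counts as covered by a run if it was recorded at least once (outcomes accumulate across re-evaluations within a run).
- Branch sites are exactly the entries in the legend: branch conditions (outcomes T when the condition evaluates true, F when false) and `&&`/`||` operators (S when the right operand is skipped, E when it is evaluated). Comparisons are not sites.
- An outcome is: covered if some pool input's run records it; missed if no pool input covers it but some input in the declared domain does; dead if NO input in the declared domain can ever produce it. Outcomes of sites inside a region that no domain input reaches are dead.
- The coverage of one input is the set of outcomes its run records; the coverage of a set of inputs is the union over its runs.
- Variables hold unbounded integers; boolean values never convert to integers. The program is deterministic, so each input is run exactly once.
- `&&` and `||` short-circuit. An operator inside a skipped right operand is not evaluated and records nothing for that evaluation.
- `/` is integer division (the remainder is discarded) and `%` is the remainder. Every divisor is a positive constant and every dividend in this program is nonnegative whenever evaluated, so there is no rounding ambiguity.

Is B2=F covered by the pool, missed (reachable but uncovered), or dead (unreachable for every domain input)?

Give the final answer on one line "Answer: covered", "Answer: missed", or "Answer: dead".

B2=F is recorded by pool input(s) 5 -> covered

Answer: covered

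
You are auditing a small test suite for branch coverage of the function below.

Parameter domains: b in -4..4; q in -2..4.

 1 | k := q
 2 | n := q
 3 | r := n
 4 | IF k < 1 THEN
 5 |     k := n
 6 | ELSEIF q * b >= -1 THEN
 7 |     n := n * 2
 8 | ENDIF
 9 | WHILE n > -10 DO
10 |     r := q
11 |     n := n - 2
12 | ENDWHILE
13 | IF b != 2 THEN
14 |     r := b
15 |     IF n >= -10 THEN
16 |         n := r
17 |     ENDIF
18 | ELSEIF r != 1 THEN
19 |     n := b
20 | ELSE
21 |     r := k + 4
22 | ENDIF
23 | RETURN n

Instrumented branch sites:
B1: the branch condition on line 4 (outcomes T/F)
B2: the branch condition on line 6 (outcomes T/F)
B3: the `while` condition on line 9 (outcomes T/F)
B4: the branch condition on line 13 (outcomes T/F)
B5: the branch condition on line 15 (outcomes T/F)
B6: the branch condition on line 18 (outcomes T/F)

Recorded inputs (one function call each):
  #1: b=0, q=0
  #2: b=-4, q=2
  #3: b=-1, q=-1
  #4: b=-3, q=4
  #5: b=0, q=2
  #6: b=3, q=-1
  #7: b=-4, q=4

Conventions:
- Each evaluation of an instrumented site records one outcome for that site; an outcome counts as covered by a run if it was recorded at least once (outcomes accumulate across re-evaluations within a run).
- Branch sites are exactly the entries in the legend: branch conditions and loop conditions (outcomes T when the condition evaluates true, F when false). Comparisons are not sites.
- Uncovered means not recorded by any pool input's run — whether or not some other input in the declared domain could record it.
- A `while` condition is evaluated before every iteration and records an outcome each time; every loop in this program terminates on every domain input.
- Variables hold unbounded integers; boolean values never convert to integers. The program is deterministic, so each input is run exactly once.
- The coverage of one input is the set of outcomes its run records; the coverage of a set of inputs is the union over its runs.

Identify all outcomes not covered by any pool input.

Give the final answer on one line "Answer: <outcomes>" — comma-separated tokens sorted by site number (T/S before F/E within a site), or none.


#1 (b=0, q=0) -> B1->T, B3->T, B3->T, B3->T, B3->T, B3->T, B3->F, B4->T, B5->T; covered: B1=T, B3=T, B3=F, B4=T, B5=T
#2 (b=-4, q=2) -> B1->F, B2->F, B3->T, B3->T, B3->T, B3->T, B3->T, B3->T, B3->F, B4->T, B5->T; covered: B1=F, B2=F, B3=T, B3=F, B4=T, B5=T
#3 (b=-1, q=-1) -> B1->T, B3->T, B3->T, B3->T, B3->T, B3->T, B3->F, B4->T, B5->F; covered: B1=T, B3=T, B3=F, B4=T, B5=F
#4 (b=-3, q=4) -> B1->F, B2->F, B3->T, B3->T, B3->T, B3->T, B3->T, B3->T, B3->T, B3->F, B4->T, B5->T; covered: B1=F, B2=F, B3=T, B3=F, B4=T, B5=T
#5 (b=0, q=2) -> B1->F, B2->T, B3->T, B3->T, B3->T, B3->T, B3->T, B3->T, B3->T, B3->F, B4->T, B5->T; covered: B1=F, B2=T, B3=T, B3=F, B4=T, B5=T
#6 (b=3, q=-1) -> B1->T, B3->T, B3->T, B3->T, B3->T, B3->T, B3->F, B4->T, B5->F; covered: B1=T, B3=T, B3=F, B4=T, B5=F
#7 (b=-4, q=4) -> B1->F, B2->F, B3->T, B3->T, B3->T, B3->T, B3->T, B3->T, B3->T, B3->F, B4->T, B5->T; covered: B1=F, B2=F, B3=T, B3=F, B4=T, B5=T
union over the pool: B1=T, B1=F, B2=T, B2=F, B3=T, B3=F, B4=T, B5=T, B5=F
uncovered (3 of 12): B4=F, B6=T, B6=F
Answer: B4=F, B6=T, B6=F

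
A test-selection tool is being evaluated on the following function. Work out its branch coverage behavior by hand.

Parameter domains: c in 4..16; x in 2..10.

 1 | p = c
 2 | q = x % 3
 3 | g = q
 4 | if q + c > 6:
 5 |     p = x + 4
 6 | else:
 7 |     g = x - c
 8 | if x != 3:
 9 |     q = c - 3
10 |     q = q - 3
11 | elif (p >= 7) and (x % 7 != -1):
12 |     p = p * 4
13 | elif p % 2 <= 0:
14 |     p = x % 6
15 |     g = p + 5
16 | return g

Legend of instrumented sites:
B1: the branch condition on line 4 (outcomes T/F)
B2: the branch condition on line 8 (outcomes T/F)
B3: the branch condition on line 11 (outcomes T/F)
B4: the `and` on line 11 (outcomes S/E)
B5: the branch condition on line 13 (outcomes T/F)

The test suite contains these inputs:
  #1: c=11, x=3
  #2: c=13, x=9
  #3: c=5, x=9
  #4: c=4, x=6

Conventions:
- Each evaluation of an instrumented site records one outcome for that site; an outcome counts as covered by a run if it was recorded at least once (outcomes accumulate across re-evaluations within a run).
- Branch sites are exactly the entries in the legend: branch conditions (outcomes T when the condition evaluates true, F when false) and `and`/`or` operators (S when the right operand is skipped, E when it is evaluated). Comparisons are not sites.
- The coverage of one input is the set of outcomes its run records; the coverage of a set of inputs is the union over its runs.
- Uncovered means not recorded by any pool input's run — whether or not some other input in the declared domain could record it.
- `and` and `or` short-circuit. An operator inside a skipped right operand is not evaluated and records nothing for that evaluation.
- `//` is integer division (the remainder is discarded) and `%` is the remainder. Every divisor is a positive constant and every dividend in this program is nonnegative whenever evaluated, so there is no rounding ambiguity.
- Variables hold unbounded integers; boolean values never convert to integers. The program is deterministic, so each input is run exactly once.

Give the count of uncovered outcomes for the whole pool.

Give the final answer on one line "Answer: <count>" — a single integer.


run #1 (c=11, x=3) records B1=T, B2=F, B3=T, B4=E
run #2 (c=13, x=9) records B1=T, B2=T
run #3 (c=5, x=9) records B1=F, B2=T
run #4 (c=4, x=6) records B1=F, B2=T
union over the pool: B1=T, B1=F, B2=T, B2=F, B3=T, B4=E
uncovered (4 of 10): B3=F, B4=S, B5=T, B5=F
Answer: 4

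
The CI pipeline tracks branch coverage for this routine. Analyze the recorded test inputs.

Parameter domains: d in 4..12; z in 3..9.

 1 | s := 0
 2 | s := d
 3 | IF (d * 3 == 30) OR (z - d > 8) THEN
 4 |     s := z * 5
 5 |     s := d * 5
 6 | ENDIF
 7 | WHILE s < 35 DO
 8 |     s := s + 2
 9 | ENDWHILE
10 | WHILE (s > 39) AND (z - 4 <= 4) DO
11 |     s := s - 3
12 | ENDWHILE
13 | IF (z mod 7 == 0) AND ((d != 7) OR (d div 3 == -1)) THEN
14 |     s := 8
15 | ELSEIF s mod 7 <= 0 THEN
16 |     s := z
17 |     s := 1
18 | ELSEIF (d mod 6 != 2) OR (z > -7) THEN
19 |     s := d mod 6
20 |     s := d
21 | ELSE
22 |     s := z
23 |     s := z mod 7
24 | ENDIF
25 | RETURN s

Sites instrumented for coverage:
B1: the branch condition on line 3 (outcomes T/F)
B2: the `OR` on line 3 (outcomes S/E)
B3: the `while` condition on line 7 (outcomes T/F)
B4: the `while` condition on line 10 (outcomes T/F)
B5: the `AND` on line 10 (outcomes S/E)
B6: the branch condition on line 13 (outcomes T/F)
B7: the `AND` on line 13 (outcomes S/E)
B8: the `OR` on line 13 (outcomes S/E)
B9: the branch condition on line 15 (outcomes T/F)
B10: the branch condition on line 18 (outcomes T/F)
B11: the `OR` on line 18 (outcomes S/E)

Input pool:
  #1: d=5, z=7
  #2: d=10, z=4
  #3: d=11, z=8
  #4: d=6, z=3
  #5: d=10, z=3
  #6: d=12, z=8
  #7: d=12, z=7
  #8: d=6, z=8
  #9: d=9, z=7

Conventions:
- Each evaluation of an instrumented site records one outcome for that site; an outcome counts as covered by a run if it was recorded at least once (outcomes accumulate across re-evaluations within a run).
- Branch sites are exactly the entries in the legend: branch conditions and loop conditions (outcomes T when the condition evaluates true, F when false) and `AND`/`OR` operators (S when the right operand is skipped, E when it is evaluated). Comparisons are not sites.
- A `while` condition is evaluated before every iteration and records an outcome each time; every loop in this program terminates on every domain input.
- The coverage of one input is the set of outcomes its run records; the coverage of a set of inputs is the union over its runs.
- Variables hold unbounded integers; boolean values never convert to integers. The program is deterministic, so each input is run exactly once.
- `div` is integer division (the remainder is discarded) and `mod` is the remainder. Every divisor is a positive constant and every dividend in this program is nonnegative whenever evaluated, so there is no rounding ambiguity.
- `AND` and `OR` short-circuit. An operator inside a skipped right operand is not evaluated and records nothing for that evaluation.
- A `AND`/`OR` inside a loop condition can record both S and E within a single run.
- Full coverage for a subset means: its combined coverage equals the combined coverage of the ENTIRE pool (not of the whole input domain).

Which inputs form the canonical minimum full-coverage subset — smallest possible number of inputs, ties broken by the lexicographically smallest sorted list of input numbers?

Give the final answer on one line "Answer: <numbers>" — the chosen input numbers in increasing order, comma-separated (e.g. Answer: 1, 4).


test 1 (d=5, z=7) hits B1=F, B2=E, B3=T, B3=F, B4=F, B5=S, B6=T, B7=E, B8=S
test 2 (d=10, z=4) hits B1=T, B2=S, B3=F, B4=T, B4=F, B5=S, B5=E, B6=F, B7=S, B9=F, B10=T, B11=S
test 3 (d=11, z=8) hits B1=F, B2=E, B3=T, B3=F, B4=F, B5=S, B6=F, B7=S, B9=T
test 4 (d=6, z=3) hits B1=F, B2=E, B3=T, B3=F, B4=F, B5=S, B6=F, B7=S, B9=F, B10=T, B11=S
test 5 (d=10, z=3) hits B1=T, B2=S, B3=F, B4=T, B4=F, B5=S, B5=E, B6=F, B7=S, B9=F, B10=T, B11=S
test 6 (d=12, z=8) hits B1=F, B2=E, B3=T, B3=F, B4=F, B5=S, B6=F, B7=S, B9=F, B10=T, B11=S
test 7 (d=12, z=7) hits B1=F, B2=E, B3=T, B3=F, B4=F, B5=S, B6=T, B7=E, B8=S
test 8 (d=6, z=8) hits B1=F, B2=E, B3=T, B3=F, B4=F, B5=S, B6=F, B7=S, B9=F, B10=T, B11=S
test 9 (d=9, z=7) hits B1=F, B2=E, B3=T, B3=F, B4=F, B5=S, B6=T, B7=E, B8=S
the full pool covers 19 outcomes: B1=T, B1=F, B2=S, B2=E, B3=T, B3=F, B4=T, B4=F, B5=S, B5=E, B6=T, B6=F, B7=S, B7=E, B8=S, B9=T, B9=F, B10=T, B11=S
every size-1 subset falls short of the 19 outcomes (best: 12/19)
every size-2 subset falls short of the 19 outcomes (best: 18/19)
inputs {1, 2, 3} (size 3) cover everything; no size-3 subset with a lexicographically smaller index list covers all 19
Answer: 1, 2, 3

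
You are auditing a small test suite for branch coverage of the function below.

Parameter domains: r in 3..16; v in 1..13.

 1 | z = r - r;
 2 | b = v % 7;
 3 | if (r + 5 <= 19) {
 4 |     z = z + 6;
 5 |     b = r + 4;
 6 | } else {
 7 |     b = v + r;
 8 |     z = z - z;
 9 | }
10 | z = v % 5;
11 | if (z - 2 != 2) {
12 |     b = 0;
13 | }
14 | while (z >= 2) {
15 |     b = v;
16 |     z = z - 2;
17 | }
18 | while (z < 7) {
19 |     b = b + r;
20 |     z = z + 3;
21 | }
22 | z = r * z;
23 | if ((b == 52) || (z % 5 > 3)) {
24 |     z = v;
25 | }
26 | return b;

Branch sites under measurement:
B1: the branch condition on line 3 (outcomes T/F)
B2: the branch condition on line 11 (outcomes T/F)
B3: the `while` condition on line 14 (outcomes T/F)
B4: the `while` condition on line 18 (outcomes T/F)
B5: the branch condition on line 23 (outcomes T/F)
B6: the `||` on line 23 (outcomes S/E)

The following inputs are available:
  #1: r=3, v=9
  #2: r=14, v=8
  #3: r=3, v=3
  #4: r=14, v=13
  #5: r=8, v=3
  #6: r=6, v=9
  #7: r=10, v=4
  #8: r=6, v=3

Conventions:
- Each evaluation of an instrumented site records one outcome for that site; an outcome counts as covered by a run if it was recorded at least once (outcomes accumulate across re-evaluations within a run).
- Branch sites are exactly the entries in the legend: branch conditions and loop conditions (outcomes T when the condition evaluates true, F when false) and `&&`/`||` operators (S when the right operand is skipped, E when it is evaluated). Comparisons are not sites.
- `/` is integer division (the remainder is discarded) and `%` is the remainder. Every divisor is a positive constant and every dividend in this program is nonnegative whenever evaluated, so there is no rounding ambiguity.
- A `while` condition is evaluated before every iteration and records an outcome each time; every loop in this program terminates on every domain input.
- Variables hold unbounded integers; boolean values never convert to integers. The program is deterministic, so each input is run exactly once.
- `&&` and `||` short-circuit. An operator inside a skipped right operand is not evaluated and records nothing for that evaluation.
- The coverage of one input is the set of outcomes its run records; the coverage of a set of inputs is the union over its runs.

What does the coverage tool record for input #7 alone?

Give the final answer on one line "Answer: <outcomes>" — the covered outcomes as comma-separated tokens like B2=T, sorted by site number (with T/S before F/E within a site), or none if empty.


Simulating input #7 (r=10, v=4) step by step:
  B1->T, B2->F, B3->T, B3->T, B3->F, B4->T, B4->T, B4->T, B4->F, B6->E
  B5->F
distinct outcomes covered: B1=T, B2=F, B3=T, B3=F, B4=T, B4=F, B5=F, B6=E
Answer: B1=T, B2=F, B3=T, B3=F, B4=T, B4=F, B5=F, B6=E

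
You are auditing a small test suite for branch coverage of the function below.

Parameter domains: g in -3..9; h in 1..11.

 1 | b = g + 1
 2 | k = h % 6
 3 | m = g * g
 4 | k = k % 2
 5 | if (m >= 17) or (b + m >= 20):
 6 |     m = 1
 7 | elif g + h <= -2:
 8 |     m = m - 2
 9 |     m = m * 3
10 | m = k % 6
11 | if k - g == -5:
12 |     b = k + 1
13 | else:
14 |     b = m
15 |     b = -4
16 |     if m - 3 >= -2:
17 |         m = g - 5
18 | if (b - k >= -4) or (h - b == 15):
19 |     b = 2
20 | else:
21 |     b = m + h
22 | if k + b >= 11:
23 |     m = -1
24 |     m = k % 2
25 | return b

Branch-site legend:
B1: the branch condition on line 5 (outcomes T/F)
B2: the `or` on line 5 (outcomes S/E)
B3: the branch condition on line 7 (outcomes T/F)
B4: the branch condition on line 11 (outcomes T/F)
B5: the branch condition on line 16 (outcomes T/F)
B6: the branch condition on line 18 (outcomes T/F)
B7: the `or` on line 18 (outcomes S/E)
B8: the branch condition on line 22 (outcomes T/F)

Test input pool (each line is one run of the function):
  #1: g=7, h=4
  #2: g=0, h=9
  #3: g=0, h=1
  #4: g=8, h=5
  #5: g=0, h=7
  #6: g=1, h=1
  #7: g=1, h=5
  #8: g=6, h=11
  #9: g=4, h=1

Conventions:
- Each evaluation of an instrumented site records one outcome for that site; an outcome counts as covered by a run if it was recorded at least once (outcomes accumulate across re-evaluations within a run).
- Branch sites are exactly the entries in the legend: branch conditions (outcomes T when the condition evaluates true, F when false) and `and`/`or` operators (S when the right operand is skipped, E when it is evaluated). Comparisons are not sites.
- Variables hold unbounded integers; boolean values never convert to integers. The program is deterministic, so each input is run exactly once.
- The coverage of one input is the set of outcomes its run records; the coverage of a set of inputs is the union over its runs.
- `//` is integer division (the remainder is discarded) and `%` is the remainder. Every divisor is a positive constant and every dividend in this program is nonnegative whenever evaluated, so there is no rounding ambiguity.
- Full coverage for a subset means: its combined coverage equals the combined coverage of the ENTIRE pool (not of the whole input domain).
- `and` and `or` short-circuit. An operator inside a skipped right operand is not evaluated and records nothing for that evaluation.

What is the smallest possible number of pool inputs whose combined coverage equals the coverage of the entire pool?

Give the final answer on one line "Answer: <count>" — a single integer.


run #1 (g=7, h=4) runs B2->S, B1->T, B4->F, B5->F, B7->S, B6->T, B8->F; records B1=T, B2=S, B4=F, B5=F, B6=T, B7=S, B8=F
run #2 (g=0, h=9) runs B2->E, B1->F, B3->F, B4->F, B5->T, B7->E, B6->F, B8->F; records B1=F, B2=E, B3=F, B4=F, B5=T, B6=F, B7=E, B8=F
run #3 (g=0, h=1) runs B2->E, B1->F, B3->F, B4->F, B5->T, B7->E, B6->F, B8->F; records B1=F, B2=E, B3=F, B4=F, B5=T, B6=F, B7=E, B8=F
run #4 (g=8, h=5) runs B2->S, B1->T, B4->F, B5->T, B7->E, B6->F, B8->F; records B1=T, B2=S, B4=F, B5=T, B6=F, B7=E, B8=F
run #5 (g=0, h=7) runs B2->E, B1->F, B3->F, B4->F, B5->T, B7->E, B6->F, B8->F; records B1=F, B2=E, B3=F, B4=F, B5=T, B6=F, B7=E, B8=F
run #6 (g=1, h=1) runs B2->E, B1->F, B3->F, B4->F, B5->T, B7->E, B6->F, B8->F; records B1=F, B2=E, B3=F, B4=F, B5=T, B6=F, B7=E, B8=F
run #7 (g=1, h=5) runs B2->E, B1->F, B3->F, B4->F, B5->T, B7->E, B6->F, B8->F; records B1=F, B2=E, B3=F, B4=F, B5=T, B6=F, B7=E, B8=F
run #8 (g=6, h=11) runs B2->S, B1->T, B4->T, B7->S, B6->T, B8->F; records B1=T, B2=S, B4=T, B6=T, B7=S, B8=F
run #9 (g=4, h=1) runs B2->E, B1->T, B4->F, B5->T, B7->E, B6->F, B8->F; records B1=T, B2=E, B4=F, B5=T, B6=F, B7=E, B8=F
pool-wide coverage (14 outcomes): B1=T, B1=F, B2=S, B2=E, B3=F, B4=T, B4=F, B5=T, B5=F, B6=T, B6=F, B7=S, B7=E, B8=F
every size-1 subset falls short of the 14 outcomes (best: 8/14)
every size-2 subset falls short of the 14 outcomes (best: 13/14)
at size 3, {1, 2, 8} reaches all 14 outcomes; every lexicographically earlier size-3 subset fails
Answer: 3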